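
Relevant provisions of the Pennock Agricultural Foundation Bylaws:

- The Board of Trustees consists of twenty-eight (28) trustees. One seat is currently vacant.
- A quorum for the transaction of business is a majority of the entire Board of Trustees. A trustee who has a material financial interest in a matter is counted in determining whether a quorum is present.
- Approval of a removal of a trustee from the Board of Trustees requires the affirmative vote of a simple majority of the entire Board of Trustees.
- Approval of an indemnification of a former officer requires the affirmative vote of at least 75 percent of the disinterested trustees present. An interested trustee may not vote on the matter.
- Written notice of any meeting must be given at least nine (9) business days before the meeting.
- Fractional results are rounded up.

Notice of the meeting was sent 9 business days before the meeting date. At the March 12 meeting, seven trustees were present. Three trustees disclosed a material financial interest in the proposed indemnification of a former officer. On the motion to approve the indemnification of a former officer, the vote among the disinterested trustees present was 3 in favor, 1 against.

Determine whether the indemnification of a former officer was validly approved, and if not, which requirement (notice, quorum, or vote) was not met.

Invalid — quorum requirement not satisfied.

Notice: 9 business days given; 9 required (9 ≥ 9). Satisfied.
Quorum: 7 present (interested trustees count toward quorum); quorum is 15. Not satisfied.
Vote: the indemnification of a former officer requires three-fourths of the disinterested trustees present (7 − 3 = 4). 3/4 of 4 = 3, so 3 affirmative votes are needed; 3 voted in favor. Satisfied. (Moot — without a quorum no business can be validly transacted.)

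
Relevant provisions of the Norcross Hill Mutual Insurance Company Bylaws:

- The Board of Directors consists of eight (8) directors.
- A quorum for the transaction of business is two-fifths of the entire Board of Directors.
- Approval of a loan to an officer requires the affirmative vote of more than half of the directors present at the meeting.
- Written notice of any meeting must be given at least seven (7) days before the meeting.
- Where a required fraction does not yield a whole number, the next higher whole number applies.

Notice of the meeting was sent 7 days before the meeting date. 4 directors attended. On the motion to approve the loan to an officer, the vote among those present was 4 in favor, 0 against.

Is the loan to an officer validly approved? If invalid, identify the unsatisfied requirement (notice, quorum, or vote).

Notice: 7 days given; 7 required (7 ≥ 7). Satisfied.
Quorum: 4 present; quorum is 4. Satisfied.
Vote: the loan to an officer requires a majority of the directors present (4). A majority of 4 is 3, so 3 affirmative votes are needed; 4 voted in favor. Satisfied.

Valid — all requirements satisfied.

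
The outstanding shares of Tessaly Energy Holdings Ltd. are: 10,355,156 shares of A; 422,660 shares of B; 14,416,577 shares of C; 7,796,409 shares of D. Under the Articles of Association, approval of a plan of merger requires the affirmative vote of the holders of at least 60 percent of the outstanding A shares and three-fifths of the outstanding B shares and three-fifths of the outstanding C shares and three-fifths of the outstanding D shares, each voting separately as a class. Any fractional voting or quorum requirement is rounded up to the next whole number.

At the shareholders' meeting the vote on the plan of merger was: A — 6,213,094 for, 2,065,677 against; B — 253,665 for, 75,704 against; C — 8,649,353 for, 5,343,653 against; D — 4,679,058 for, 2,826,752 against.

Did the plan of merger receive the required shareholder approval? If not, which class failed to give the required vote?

Not approved — the C shares did not give the required vote.

A: 3/5 of 10355156 = 6213093.60, rounded up to 6213094; 6,213,094 required, 6,213,094 in favor — approved.
B: 3/5 of 422660 = 253596; 253,596 required, 253,665 in favor — approved.
C: 3/5 of 14416577 = 8649946.20, rounded up to 8649947; 8,649,947 required, 8,649,353 in favor — not approved.
D: 3/5 of 7796409 = 4677845.40, rounded up to 4677846; 4,677,846 required, 4,679,058 in favor — approved.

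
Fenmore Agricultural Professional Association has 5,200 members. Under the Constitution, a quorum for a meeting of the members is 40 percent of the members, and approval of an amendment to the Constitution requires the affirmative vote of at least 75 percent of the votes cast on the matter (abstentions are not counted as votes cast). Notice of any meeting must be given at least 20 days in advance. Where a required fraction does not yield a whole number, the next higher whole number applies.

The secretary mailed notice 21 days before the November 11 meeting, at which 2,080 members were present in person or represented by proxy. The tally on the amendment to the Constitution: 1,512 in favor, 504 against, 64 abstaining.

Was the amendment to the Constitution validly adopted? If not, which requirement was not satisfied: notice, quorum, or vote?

Notice: 21 days given; 20 required. Satisfied.
Quorum: 40% of 5,200 = 2,080; 2,080 present. Satisfied.
Vote: requires three-fourths of the votes cast (2,080 − 64 abstaining = 2,016); 3/4 of 2016 = 1512, so 1,512 needed; 1,512 in favor. Satisfied.

Valid — all requirements satisfied.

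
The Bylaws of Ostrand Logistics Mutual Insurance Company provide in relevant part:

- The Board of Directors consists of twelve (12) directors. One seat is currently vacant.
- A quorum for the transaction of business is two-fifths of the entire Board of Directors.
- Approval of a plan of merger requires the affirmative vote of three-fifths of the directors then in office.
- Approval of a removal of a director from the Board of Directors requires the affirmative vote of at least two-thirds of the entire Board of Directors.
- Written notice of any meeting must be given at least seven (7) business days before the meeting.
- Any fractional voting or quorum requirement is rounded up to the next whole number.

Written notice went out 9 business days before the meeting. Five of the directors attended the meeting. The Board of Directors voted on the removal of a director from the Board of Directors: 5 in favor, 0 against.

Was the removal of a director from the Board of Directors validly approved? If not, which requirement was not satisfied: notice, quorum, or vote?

Invalid — vote requirement not satisfied.

Notice: 9 business days given; 7 required (9 ≥ 7). Satisfied.
Quorum: 5 present; quorum is 5. Satisfied.
Vote: the removal of a director from the Board of Directors requires two-thirds of the entire Board of Directors (12). 2/3 of 12 = 8, so 8 affirmative votes are needed; 5 voted in favor. Not satisfied.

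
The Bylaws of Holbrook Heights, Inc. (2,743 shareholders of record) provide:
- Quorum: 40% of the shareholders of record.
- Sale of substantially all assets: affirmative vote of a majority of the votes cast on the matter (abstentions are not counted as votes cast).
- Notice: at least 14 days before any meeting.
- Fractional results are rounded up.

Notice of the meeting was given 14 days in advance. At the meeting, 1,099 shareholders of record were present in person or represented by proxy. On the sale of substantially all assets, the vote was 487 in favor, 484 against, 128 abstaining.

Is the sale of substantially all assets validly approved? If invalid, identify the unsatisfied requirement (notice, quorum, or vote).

Notice: 14 days given; 14 required. Satisfied.
Quorum: 40% of 2,743 = 1,097.20, rounded up to 1,098; 1,099 present. Satisfied.
Vote: requires a majority of the votes cast (1,099 − 128 abstaining = 971); a majority of 971 is 486, so 486 needed; 487 in favor. Satisfied.

Valid — all requirements satisfied.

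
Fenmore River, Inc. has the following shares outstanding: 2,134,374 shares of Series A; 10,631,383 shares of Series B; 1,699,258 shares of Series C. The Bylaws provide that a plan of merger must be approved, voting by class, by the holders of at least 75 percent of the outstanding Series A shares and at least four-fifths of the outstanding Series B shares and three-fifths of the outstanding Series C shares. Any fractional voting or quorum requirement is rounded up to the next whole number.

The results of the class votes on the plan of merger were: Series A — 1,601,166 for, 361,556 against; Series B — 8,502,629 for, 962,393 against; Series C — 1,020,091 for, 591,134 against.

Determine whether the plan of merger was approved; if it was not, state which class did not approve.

Series A: 3/4 of 2134374 = 1600780.50, rounded up to 1600781; 1,600,781 required, 1,601,166 in favor — approved.
Series B: 4/5 of 10631383 = 8505106.40, rounded up to 8505107; 8,505,107 required, 8,502,629 in favor — not approved.
Series C: 3/5 of 1699258 = 1019554.80, rounded up to 1019555; 1,019,555 required, 1,020,091 in favor — approved.

Not approved — the Series B shares did not give the required vote.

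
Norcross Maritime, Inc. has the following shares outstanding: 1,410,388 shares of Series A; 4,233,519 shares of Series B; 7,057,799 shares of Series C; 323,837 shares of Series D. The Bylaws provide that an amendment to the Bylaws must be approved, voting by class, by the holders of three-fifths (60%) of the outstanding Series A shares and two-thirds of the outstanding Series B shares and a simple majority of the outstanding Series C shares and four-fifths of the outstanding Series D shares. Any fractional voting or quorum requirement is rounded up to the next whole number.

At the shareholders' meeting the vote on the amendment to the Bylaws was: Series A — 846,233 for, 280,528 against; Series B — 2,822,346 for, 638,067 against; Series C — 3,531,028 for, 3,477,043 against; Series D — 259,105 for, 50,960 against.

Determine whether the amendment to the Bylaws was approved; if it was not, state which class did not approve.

Approved — every class gave the required vote.

Series A: 3/5 of 1410388 = 846232.80, rounded up to 846233; 846,233 required, 846,233 in favor — approved.
Series B: 2/3 of 4233519 = 2822346; 2,822,346 required, 2,822,346 in favor — approved.
Series C: a majority of 7057799 is 3528900; 3,528,900 required, 3,531,028 in favor — approved.
Series D: 4/5 of 323837 = 259069.60, rounded up to 259070; 259,070 required, 259,105 in favor — approved.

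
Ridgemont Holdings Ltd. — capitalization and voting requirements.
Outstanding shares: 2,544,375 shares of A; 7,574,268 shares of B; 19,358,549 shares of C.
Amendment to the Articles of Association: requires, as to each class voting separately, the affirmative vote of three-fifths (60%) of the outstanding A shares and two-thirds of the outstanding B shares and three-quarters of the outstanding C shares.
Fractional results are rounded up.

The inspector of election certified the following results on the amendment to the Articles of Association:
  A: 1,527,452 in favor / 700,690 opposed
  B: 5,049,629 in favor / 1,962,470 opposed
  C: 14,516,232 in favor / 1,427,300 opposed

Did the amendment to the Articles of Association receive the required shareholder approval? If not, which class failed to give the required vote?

A: 3/5 of 2544375 = 1526625; 1,526,625 required, 1,527,452 in favor — approved.
B: 2/3 of 7574268 = 5049512; 5,049,512 required, 5,049,629 in favor — approved.
C: 3/4 of 19358549 = 14518911.75, rounded up to 14518912; 14,518,912 required, 14,516,232 in favor — not approved.

Not approved — the C shares did not give the required vote.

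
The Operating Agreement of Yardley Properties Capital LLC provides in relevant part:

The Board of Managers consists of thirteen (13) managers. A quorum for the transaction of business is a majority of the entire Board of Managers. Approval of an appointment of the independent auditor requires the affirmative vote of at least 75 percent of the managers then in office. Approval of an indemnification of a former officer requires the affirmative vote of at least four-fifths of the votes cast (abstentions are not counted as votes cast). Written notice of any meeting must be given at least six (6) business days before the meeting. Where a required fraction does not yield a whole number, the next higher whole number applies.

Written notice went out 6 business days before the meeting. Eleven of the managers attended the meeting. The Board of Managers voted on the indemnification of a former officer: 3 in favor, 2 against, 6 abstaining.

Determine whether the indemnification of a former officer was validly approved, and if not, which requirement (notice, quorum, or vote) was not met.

Invalid — vote requirement not satisfied.

Notice: 6 business days given; 6 required (6 ≥ 6). Satisfied.
Quorum: 11 present; quorum is 7. Satisfied.
Vote: the indemnification of a former officer requires four-fifths of the votes cast (11 present − 6 abstaining = 5). 4/5 of 5 = 4, so 4 affirmative votes are needed; 3 voted in favor. Not satisfied.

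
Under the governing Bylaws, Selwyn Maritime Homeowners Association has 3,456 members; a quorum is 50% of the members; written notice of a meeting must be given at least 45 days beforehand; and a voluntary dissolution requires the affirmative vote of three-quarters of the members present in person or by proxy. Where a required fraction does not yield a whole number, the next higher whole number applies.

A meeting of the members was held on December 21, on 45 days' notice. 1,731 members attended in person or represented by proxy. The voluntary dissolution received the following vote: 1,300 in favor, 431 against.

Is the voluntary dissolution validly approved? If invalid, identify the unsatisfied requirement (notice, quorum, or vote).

Valid — all requirements satisfied.

Notice: 45 days given; 45 required. Satisfied.
Quorum: 50% of 3,456 = 1,728; 1,731 present. Satisfied.
Vote: requires three-fourths of those present (1,731); 3/4 of 1731 = 1298.25, rounded up to 1299, so 1,299 needed; 1,300 in favor. Satisfied.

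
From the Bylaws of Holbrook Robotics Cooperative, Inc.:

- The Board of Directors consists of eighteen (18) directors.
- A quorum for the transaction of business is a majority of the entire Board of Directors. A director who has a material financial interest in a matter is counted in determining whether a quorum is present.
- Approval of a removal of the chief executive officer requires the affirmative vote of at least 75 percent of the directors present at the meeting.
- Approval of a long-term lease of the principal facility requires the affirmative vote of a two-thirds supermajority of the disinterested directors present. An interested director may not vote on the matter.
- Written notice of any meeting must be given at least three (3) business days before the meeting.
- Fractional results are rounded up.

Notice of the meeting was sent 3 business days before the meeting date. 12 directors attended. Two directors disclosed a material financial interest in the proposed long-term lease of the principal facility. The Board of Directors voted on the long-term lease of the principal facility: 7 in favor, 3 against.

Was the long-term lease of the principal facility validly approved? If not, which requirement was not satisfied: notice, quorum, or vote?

Notice: 3 business days given; 3 required (3 ≥ 3). Satisfied.
Quorum: 12 present (interested directors count toward quorum); quorum is 10. Satisfied.
Vote: the long-term lease of the principal facility requires two-thirds of the disinterested directors present (12 − 2 = 10). 2/3 of 10 = 6.67, rounded up to 7, so 7 affirmative votes are needed; 7 voted in favor. Satisfied.

Valid — all requirements satisfied.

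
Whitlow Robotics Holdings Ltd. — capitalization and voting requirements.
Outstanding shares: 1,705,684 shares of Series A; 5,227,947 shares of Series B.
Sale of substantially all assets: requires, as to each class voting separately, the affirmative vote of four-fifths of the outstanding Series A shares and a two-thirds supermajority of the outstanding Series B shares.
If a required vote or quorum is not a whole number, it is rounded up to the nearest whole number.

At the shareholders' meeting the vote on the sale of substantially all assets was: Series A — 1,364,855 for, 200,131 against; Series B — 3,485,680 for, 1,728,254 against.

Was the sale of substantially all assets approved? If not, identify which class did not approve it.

Approved — every class gave the required vote.

Series A: 4/5 of 1705684 = 1364547.20, rounded up to 1364548; 1,364,548 required, 1,364,855 in favor — approved.
Series B: 2/3 of 5227947 = 3485298; 3,485,298 required, 3,485,680 in favor — approved.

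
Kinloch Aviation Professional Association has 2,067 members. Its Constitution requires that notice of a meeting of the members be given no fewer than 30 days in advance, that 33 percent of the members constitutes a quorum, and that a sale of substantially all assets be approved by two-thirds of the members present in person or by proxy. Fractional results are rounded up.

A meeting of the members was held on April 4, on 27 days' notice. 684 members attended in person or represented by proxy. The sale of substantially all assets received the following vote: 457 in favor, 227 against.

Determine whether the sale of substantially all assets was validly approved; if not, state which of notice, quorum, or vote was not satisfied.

Notice: 27 days given; 30 required. Not satisfied.
Quorum: 33% of 2,067 = 682.11, rounded up to 683; 684 present. Satisfied.
Vote: requires two-thirds of those present (684); 2/3 of 684 = 456, so 456 needed; 457 in favor. Satisfied.

Invalid — notice requirement not satisfied.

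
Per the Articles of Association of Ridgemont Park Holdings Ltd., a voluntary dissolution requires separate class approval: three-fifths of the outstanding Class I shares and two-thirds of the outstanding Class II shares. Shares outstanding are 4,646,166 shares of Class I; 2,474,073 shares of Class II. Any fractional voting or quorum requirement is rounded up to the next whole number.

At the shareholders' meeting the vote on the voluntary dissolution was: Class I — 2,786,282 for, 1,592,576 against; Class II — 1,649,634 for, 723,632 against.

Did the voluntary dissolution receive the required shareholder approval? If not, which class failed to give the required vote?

Not approved — the Class I shares did not give the required vote.

Class I: 3/5 of 4646166 = 2787699.60, rounded up to 2787700; 2,787,700 required, 2,786,282 in favor — not approved.
Class II: 2/3 of 2474073 = 1649382; 1,649,382 required, 1,649,634 in favor — approved.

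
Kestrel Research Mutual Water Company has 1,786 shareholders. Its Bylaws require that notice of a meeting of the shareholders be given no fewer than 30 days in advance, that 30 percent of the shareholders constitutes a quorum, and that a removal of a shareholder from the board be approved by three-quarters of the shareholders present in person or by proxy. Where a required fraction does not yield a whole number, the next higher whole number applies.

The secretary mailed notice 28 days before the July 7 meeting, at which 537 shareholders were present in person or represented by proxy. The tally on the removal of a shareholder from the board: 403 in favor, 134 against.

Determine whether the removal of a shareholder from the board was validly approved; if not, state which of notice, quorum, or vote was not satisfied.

Notice: 28 days given; 30 required. Not satisfied.
Quorum: 30% of 1,786 = 535.80, rounded up to 536; 537 present. Satisfied.
Vote: requires three-fourths of those present (537); 3/4 of 537 = 402.75, rounded up to 403, so 403 needed; 403 in favor. Satisfied.

Invalid — notice requirement not satisfied.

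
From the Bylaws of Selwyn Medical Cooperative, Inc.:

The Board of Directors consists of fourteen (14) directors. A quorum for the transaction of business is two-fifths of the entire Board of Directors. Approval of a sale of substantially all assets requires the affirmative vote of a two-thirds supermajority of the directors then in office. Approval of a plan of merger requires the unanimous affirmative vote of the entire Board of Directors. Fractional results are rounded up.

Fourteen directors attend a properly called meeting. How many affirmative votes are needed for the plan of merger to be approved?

14

The plan of merger requires the unanimous vote of the entire Board of Directors (14).
Unanimous means all 14.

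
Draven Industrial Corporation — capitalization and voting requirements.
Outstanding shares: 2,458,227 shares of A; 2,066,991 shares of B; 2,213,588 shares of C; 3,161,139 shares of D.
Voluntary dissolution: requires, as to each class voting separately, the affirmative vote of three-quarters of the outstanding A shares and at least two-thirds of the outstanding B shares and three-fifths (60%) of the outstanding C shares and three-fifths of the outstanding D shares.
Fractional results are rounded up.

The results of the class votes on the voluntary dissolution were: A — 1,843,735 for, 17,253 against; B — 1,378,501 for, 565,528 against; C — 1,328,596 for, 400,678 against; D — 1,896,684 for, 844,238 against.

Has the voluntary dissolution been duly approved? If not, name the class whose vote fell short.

A: 3/4 of 2458227 = 1843670.25, rounded up to 1843671; 1,843,671 required, 1,843,735 in favor — approved.
B: 2/3 of 2066991 = 1377994; 1,377,994 required, 1,378,501 in favor — approved.
C: 3/5 of 2213588 = 1328152.80, rounded up to 1328153; 1,328,153 required, 1,328,596 in favor — approved.
D: 3/5 of 3161139 = 1896683.40, rounded up to 1896684; 1,896,684 required, 1,896,684 in favor — approved.

Approved — every class gave the required vote.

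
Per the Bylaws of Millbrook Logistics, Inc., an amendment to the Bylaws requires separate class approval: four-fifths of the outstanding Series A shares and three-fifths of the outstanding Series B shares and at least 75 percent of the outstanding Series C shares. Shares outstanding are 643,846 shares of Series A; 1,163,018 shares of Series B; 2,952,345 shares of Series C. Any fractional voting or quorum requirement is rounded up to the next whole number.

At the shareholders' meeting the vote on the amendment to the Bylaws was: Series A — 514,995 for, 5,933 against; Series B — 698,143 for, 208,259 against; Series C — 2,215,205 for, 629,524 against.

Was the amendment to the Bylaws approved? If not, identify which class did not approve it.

Not approved — the Series A shares did not give the required vote.

Series A: 4/5 of 643846 = 515076.80, rounded up to 515077; 515,077 required, 514,995 in favor — not approved.
Series B: 3/5 of 1163018 = 697810.80, rounded up to 697811; 697,811 required, 698,143 in favor — approved.
Series C: 3/4 of 2952345 = 2214258.75, rounded up to 2214259; 2,214,259 required, 2,215,205 in favor — approved.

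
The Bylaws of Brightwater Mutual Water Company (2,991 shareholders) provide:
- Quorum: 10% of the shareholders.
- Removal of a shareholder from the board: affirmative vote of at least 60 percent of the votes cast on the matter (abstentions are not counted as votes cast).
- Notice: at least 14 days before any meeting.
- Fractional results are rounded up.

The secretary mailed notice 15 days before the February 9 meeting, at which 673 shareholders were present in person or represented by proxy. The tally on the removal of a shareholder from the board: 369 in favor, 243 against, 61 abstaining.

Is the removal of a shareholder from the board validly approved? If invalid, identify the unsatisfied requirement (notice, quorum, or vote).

Valid — all requirements satisfied.

Notice: 15 days given; 14 required. Satisfied.
Quorum: 10% of 2,991 = 299.10, rounded up to 300; 673 present. Satisfied.
Vote: requires three-fifths of the votes cast (673 − 61 abstaining = 612); 3/5 of 612 = 367.20, rounded up to 368, so 368 needed; 369 in favor. Satisfied.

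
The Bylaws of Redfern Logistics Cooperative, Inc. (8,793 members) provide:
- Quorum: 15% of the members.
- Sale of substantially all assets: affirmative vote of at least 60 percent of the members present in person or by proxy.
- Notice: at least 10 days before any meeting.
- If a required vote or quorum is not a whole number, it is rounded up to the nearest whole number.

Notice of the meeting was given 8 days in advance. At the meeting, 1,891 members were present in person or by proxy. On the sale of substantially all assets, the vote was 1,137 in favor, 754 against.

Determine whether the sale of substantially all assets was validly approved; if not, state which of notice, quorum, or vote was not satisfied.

Invalid — notice requirement not satisfied.

Notice: 8 days given; 10 required. Not satisfied.
Quorum: 15% of 8,793 = 1,318.95, rounded up to 1,319; 1,891 present. Satisfied.
Vote: requires three-fifths of those present (1,891); 3/5 of 1891 = 1134.60, rounded up to 1135, so 1,135 needed; 1,137 in favor. Satisfied.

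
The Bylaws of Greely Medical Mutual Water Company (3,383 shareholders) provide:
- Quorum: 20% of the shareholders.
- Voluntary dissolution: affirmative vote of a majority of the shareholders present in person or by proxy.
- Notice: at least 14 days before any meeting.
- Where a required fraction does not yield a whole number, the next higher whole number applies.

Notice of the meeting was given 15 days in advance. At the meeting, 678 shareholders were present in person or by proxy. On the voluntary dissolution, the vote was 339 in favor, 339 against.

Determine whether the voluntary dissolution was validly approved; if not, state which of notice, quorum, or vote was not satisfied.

Notice: 15 days given; 14 required. Satisfied.
Quorum: 20% of 3,383 = 676.60, rounded up to 677; 678 present. Satisfied.
Vote: requires a majority of those present (678); a majority of 678 is 340, so 340 needed; 339 in favor. Not satisfied.

Invalid — vote requirement not satisfied.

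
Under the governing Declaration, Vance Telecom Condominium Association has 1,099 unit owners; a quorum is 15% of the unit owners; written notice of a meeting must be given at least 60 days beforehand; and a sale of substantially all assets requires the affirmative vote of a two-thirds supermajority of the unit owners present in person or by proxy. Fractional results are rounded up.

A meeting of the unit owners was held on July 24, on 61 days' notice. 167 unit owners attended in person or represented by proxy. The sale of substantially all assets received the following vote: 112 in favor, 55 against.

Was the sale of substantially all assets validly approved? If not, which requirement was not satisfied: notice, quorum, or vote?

Notice: 61 days given; 60 required. Satisfied.
Quorum: 15% of 1,099 = 164.85, rounded up to 165; 167 present. Satisfied.
Vote: requires two-thirds of those present (167); 2/3 of 167 = 111.33, rounded up to 112, so 112 needed; 112 in favor. Satisfied.

Valid — all requirements satisfied.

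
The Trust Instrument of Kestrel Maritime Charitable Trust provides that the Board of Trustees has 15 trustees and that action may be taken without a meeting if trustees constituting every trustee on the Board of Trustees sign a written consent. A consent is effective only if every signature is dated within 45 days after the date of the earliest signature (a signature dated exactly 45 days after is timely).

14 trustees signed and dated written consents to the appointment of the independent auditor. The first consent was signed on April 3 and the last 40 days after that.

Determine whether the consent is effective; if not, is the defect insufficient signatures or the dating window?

Not effective — insufficient signatures.

Signatures required: the unanimous vote of 15 — unanimous means all 15, so 15 needed; 14 signed. Insufficient.
Dating window: the latest signature is 40 days after the earliest; the limit is 45 days. Within the window.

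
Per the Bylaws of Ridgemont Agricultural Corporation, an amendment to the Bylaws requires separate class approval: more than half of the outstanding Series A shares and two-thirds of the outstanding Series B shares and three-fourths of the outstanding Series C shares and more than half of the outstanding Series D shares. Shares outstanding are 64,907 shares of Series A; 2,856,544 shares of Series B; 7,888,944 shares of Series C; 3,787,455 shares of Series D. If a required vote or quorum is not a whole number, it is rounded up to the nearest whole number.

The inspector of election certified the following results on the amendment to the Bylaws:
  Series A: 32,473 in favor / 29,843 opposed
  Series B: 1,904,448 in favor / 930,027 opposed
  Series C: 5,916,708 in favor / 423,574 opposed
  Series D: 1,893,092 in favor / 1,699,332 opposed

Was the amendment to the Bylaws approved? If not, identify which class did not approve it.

Not approved — the Series D shares did not give the required vote.

Series A: a majority of 64907 is 32454; 32,454 required, 32,473 in favor — approved.
Series B: 2/3 of 2856544 = 1904362.67, rounded up to 1904363; 1,904,363 required, 1,904,448 in favor — approved.
Series C: 3/4 of 7888944 = 5916708; 5,916,708 required, 5,916,708 in favor — approved.
Series D: a majority of 3787455 is 1893728; 1,893,728 required, 1,893,092 in favor — not approved.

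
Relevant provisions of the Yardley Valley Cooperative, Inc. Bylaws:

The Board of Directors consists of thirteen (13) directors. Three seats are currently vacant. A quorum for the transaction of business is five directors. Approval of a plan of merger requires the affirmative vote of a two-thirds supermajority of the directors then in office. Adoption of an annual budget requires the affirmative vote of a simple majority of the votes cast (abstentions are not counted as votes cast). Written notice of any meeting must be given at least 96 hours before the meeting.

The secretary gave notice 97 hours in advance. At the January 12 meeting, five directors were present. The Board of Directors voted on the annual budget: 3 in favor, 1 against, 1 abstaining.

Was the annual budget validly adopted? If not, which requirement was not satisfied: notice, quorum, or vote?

Valid — all requirements satisfied.

Notice: 97 hours given; 96 required (97 ≥ 96). Satisfied.
Quorum: 5 present; quorum is 5. Satisfied.
Vote: the annual budget requires a majority of the votes cast (5 present − 1 abstaining = 4). A majority of 4 is 3, so 3 affirmative votes are needed; 3 voted in favor. Satisfied.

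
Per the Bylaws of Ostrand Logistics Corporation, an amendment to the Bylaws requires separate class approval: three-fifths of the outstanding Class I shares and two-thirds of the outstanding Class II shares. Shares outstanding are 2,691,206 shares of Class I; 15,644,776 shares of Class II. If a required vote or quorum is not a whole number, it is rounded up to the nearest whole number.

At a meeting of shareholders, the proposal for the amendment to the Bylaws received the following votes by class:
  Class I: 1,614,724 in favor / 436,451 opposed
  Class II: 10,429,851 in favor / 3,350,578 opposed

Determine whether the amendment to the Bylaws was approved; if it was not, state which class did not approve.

Approved — every class gave the required vote.

Class I: 3/5 of 2691206 = 1614723.60, rounded up to 1614724; 1,614,724 required, 1,614,724 in favor — approved.
Class II: 2/3 of 15644776 = 10429850.67, rounded up to 10429851; 10,429,851 required, 10,429,851 in favor — approved.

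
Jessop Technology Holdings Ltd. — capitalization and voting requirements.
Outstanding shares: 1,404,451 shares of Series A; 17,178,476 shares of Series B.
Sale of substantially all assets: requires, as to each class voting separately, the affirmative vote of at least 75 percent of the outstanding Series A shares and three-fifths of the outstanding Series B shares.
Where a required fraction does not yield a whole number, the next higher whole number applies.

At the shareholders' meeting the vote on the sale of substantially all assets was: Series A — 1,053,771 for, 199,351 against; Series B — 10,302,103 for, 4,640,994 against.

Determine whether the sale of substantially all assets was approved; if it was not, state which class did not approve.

Series A: 3/4 of 1404451 = 1053338.25, rounded up to 1053339; 1,053,339 required, 1,053,771 in favor — approved.
Series B: 3/5 of 17178476 = 10307085.60, rounded up to 10307086; 10,307,086 required, 10,302,103 in favor — not approved.

Not approved — the Series B shares did not give the required vote.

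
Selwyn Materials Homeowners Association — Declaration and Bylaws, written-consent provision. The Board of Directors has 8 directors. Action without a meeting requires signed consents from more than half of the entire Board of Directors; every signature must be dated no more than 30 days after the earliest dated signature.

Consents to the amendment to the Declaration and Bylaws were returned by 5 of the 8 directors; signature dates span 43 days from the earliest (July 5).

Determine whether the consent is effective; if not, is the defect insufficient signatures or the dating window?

Signatures required: more than half of 8 — a majority of 8 is 5, so 5 needed; 5 signed. Sufficient.
Dating window: the latest signature is 43 days after the earliest; the limit is 30 days. Outside the window.

Not effective — dating-window requirement not satisfied.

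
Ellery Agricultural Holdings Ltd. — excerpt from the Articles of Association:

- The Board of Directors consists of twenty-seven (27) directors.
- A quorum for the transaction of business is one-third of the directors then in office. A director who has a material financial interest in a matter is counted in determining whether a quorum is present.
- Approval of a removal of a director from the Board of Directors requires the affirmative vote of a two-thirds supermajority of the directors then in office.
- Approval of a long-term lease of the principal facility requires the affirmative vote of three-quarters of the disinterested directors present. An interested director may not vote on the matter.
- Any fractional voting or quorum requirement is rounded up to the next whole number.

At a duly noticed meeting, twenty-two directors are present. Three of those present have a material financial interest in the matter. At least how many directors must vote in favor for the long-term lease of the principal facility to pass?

15

The long-term lease of the principal facility requires three-fourths of the disinterested directors present (22 − 3 = 19).
3/4 of 19 = 14.25, rounded up to 15.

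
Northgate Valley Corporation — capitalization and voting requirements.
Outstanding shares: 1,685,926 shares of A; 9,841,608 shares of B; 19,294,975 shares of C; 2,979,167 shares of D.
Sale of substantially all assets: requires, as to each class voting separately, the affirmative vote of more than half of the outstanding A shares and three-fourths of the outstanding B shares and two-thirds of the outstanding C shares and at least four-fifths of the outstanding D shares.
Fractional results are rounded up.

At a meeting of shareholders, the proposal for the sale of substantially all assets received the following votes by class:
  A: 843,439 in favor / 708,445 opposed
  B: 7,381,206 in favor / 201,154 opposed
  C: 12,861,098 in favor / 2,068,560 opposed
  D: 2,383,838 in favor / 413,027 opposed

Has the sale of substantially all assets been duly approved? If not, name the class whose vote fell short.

Not approved — the C shares did not give the required vote.

A: a majority of 1685926 is 842964; 842,964 required, 843,439 in favor — approved.
B: 3/4 of 9841608 = 7381206; 7,381,206 required, 7,381,206 in favor — approved.
C: 2/3 of 19294975 = 12863316.67, rounded up to 12863317; 12,863,317 required, 12,861,098 in favor — not approved.
D: 4/5 of 2979167 = 2383333.60, rounded up to 2383334; 2,383,334 required, 2,383,838 in favor — approved.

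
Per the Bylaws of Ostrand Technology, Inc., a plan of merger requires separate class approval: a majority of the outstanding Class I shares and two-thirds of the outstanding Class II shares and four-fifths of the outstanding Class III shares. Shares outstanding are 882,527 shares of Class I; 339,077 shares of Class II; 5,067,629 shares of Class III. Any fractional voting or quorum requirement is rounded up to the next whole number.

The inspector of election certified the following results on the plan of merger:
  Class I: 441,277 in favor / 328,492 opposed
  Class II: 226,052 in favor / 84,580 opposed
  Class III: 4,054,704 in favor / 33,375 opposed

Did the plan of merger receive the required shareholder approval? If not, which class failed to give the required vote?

Class I: a majority of 882527 is 441264; 441,264 required, 441,277 in favor — approved.
Class II: 2/3 of 339077 = 226051.33, rounded up to 226052; 226,052 required, 226,052 in favor — approved.
Class III: 4/5 of 5067629 = 4054103.20, rounded up to 4054104; 4,054,104 required, 4,054,704 in favor — approved.

Approved — every class gave the required vote.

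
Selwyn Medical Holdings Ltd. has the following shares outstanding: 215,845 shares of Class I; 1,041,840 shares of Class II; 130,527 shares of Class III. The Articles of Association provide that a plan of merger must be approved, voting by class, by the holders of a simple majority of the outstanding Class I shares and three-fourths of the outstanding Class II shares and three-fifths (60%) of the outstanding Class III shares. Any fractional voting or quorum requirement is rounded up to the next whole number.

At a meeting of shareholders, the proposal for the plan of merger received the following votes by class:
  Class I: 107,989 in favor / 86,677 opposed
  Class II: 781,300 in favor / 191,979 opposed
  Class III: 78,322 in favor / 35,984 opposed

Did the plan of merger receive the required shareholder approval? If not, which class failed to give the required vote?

Not approved — the Class II shares did not give the required vote.

Class I: a majority of 215845 is 107923; 107,923 required, 107,989 in favor — approved.
Class II: 3/4 of 1041840 = 781380; 781,380 required, 781,300 in favor — not approved.
Class III: 3/5 of 130527 = 78316.20, rounded up to 78317; 78,317 required, 78,322 in favor — approved.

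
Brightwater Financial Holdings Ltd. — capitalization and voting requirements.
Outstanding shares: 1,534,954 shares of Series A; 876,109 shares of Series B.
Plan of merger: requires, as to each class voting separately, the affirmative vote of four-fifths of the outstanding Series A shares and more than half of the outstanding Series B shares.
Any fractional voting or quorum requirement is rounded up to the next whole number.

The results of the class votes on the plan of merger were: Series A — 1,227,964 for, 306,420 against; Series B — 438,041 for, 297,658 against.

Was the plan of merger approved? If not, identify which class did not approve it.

Series A: 4/5 of 1534954 = 1227963.20, rounded up to 1227964; 1,227,964 required, 1,227,964 in favor — approved.
Series B: a majority of 876109 is 438055; 438,055 required, 438,041 in favor — not approved.

Not approved — the Series B shares did not give the required vote.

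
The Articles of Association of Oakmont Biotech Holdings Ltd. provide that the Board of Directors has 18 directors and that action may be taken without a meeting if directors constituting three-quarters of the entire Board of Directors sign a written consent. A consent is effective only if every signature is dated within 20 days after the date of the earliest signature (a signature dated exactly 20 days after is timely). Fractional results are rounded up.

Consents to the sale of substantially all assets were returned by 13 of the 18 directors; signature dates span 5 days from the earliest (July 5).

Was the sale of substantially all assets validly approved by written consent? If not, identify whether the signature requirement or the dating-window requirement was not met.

Signatures required: three-quarters of 18 — 3/4 of 18 = 13.50, rounded up to 14, so 14 needed; 13 signed. Insufficient.
Dating window: the latest signature is 5 days after the earliest; the limit is 20 days. Within the window.

Not effective — insufficient signatures.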